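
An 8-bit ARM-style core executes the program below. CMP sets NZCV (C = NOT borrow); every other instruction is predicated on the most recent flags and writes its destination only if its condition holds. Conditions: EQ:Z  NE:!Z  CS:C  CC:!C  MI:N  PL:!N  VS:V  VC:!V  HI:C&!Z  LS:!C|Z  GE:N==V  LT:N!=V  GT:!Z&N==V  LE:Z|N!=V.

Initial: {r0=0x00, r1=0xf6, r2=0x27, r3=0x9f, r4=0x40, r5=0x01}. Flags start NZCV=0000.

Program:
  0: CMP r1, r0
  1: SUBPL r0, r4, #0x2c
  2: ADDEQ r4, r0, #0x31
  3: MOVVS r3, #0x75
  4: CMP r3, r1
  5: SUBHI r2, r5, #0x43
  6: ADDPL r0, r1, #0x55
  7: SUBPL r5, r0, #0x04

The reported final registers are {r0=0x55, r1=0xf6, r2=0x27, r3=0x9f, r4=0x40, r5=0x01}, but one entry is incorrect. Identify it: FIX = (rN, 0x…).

0: ✓ CMP  NZCV=1010
1: · SUBPL
2: · ADDEQ
3: · MOVVS
4: ✓ CMP  NZCV=1000
5: · SUBHI
6: · ADDPL
7: · SUBPL

FIX = (r0, 0x00)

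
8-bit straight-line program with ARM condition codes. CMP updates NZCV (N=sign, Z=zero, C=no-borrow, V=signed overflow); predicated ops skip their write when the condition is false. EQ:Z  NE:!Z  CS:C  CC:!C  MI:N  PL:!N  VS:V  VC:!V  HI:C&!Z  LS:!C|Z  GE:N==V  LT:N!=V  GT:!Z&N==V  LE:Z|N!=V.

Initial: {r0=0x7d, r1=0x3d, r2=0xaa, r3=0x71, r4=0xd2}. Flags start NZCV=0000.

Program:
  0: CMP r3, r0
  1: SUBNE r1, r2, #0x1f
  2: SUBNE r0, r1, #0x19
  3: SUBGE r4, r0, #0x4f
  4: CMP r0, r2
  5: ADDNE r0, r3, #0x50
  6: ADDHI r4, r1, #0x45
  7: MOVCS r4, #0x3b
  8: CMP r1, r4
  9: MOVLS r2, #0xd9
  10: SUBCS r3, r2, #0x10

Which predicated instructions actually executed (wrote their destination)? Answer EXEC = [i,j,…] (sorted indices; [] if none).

EXEC = [1,2,5,9]

0: ✓ CMP  NZCV=1000
1: ✓ SUBNE  r1←0x8b
2: ✓ SUBNE  r0←0x72
3: · SUBGE
4: ✓ CMP  NZCV=1001
5: ✓ ADDNE  r0←0xc1
6: · ADDHI
7: · MOVCS
8: ✓ CMP  NZCV=1000
9: ✓ MOVLS  r2←0xd9
10: · SUBCS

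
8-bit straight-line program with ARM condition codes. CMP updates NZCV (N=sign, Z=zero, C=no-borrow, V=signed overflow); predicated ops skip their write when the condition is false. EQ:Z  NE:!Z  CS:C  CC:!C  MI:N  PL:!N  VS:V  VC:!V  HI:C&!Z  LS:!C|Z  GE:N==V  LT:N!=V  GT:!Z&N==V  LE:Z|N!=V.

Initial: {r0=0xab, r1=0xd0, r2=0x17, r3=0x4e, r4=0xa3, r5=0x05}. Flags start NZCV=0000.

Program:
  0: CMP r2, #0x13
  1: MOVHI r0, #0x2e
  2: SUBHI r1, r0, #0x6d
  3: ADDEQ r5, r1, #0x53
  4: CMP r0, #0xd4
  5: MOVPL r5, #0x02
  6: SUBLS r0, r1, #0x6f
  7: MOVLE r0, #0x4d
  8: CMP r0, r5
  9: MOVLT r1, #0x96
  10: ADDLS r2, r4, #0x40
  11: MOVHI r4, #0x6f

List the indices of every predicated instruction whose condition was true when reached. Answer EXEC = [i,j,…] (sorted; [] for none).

EXEC = [1,2,5,6,11]

0: ✓ CMP  NZCV=0010
1: ✓ MOVHI  r0←0x2e
2: ✓ SUBHI  r1←0xc1
3: · ADDEQ
4: ✓ CMP  NZCV=0000
5: ✓ MOVPL  r5←0x02
6: ✓ SUBLS  r0←0x52
7: · MOVLE
8: ✓ CMP  NZCV=0010
9: · MOVLT
10: · ADDLS
11: ✓ MOVHI  r4←0x6f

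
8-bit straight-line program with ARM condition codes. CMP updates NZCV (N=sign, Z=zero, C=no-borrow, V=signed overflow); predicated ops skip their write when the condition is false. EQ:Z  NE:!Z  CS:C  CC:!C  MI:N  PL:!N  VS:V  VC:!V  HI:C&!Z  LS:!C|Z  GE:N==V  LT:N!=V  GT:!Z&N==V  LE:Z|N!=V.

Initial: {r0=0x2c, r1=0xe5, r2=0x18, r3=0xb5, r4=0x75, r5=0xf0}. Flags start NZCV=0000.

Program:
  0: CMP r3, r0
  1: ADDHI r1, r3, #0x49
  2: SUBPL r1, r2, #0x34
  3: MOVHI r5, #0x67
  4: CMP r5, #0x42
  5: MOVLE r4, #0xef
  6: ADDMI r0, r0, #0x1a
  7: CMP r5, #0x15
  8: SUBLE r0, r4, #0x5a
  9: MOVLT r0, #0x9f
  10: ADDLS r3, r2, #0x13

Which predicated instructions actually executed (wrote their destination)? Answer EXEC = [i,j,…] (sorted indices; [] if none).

EXEC = [1,3]

0: ✓ CMP  NZCV=1010
1: ✓ ADDHI  r1←0xfe
2: · SUBPL
3: ✓ MOVHI  r5←0x67
4: ✓ CMP  NZCV=0010
5: · MOVLE
6: · ADDMI
7: ✓ CMP  NZCV=0010
8: · SUBLE
9: · MOVLT
10: · ADDLS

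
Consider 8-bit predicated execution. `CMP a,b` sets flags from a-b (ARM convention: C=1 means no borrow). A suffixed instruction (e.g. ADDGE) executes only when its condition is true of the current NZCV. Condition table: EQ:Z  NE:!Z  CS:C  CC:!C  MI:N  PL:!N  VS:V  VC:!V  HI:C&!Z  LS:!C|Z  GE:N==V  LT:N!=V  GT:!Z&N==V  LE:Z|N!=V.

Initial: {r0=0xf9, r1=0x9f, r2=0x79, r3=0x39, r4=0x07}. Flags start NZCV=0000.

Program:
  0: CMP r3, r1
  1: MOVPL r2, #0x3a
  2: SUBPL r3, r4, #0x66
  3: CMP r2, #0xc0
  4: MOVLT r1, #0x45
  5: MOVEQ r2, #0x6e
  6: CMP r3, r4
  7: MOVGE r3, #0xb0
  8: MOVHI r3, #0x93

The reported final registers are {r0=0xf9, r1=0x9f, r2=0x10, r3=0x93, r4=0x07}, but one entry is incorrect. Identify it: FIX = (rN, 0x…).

[0] flags=1001 → (cmp)
[1] flags=1001 PL?F → skip
[2] flags=1001 PL?F → skip
[3] flags=1001 → (cmp)
[4] flags=1001 LT?F → skip
[5] flags=1001 EQ?F → skip
[6] flags=0010 → (cmp)
[7] flags=0010 GE?T → r3=0xb0
[8] flags=0010 HI?T → r3=0x93

FIX = (r2, 0x79)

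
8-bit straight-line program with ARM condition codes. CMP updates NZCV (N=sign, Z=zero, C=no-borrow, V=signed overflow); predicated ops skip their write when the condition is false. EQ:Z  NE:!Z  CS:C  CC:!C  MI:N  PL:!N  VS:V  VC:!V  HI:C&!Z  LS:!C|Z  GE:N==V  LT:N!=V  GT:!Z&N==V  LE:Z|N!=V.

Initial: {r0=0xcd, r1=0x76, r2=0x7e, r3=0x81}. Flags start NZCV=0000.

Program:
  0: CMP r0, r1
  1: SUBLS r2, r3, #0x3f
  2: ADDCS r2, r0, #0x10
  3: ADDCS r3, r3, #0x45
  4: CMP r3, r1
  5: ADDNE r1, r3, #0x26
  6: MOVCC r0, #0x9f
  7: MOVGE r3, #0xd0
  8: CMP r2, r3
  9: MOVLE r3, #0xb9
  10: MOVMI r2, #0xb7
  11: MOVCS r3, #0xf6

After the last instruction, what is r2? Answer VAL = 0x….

VAL = 0xdd

[0] flags=0011 → (cmp)
[1] flags=0011 LS?F → skip
[2] flags=0011 CS?T → r2=0xdd
[3] flags=0011 CS?T → r3=0xc6
[4] flags=0011 → (cmp)
[5] flags=0011 NE?T → r1=0xec
[6] flags=0011 CC?F → skip
[7] flags=0011 GE?F → skip
[8] flags=0010 → (cmp)
[9] flags=0010 LE?F → skip
[10] flags=0010 MI?F → skip
[11] flags=0010 CS?T → r3=0xf6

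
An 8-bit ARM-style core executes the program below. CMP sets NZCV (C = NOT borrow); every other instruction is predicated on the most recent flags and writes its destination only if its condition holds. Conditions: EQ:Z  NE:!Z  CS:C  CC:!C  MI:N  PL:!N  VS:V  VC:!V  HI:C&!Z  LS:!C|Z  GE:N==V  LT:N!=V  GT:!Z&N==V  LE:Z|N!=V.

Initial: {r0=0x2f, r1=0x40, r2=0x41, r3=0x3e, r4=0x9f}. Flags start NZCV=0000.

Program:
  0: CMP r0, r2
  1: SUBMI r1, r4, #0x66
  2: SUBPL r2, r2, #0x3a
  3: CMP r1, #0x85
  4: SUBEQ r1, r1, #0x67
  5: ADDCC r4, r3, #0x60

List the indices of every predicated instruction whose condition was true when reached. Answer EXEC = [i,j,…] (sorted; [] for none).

[0] flags=1000 → (cmp)
[1] flags=1000 MI?T → r1=0x39
[2] flags=1000 PL?F → skip
[3] flags=1001 → (cmp)
[4] flags=1001 EQ?F → skip
[5] flags=1001 CC?T → r4=0x9e

EXEC = [1,5]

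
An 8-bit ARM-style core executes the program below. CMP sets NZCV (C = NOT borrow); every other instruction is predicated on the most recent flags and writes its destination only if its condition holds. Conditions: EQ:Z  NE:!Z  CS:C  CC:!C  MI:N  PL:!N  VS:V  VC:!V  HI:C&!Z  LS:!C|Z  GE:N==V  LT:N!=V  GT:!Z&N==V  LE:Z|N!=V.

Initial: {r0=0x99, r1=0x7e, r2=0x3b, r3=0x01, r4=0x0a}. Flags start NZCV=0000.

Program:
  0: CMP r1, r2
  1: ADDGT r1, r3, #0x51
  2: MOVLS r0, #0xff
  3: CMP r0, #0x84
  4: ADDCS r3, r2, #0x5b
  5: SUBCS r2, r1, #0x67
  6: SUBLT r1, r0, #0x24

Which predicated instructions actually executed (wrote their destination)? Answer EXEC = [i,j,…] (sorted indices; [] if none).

[0] flags=0010 → (cmp)
[1] flags=0010 GT?T → r1=0x52
[2] flags=0010 LS?F → skip
[3] flags=0010 → (cmp)
[4] flags=0010 CS?T → r3=0x96
[5] flags=0010 CS?T → r2=0xeb
[6] flags=0010 LT?F → skip

EXEC = [1,4,5]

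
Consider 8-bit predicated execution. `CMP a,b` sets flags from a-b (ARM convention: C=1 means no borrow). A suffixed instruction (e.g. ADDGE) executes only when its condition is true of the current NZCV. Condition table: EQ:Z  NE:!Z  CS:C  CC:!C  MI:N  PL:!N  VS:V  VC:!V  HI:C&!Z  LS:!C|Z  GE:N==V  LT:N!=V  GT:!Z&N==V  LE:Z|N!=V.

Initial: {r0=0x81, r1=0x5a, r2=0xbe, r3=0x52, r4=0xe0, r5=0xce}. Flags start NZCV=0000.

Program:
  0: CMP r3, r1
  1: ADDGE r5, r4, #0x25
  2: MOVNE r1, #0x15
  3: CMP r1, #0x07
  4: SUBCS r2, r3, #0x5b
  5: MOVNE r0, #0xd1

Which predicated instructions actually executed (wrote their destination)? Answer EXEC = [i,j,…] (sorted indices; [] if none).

EXEC = [2,4,5]

0: ✓ CMP  NZCV=1000
1: · ADDGE
2: ✓ MOVNE  r1←0x15
3: ✓ CMP  NZCV=0010
4: ✓ SUBCS  r2←0xf7
5: ✓ MOVNE  r0←0xd1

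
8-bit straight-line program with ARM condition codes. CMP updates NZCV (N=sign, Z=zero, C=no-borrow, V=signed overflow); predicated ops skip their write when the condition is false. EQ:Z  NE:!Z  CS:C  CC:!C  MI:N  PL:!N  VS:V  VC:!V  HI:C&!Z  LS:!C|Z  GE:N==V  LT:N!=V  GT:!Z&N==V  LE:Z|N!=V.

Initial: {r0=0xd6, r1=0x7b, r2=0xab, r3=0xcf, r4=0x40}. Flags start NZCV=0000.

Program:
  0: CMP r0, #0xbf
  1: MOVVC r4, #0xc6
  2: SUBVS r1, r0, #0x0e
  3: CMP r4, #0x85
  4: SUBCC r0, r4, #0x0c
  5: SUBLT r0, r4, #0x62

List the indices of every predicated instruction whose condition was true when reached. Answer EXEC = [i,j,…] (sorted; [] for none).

0: ✓ CMP  NZCV=0010
1: ✓ MOVVC  r4←0xc6
2: · SUBVS
3: ✓ CMP  NZCV=0010
4: · SUBCC
5: · SUBLT

EXEC = [1]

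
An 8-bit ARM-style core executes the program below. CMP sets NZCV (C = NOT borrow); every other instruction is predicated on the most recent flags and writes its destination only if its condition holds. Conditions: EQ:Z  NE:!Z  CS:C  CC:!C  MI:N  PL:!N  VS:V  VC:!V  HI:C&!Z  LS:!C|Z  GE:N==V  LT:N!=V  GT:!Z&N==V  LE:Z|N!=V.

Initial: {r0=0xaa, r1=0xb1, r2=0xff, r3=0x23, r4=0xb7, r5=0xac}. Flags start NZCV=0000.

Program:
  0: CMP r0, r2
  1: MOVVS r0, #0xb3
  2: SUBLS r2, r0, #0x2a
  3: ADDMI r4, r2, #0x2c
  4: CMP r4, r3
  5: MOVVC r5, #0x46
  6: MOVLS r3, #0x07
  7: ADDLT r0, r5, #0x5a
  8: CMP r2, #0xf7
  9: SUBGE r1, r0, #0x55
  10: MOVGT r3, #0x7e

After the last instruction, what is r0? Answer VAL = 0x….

VAL = 0xa0

0: ✓ CMP  NZCV=1000
1: · MOVVS
2: ✓ SUBLS  r2←0x80
3: ✓ ADDMI  r4←0xac
4: ✓ CMP  NZCV=1010
5: ✓ MOVVC  r5←0x46
6: · MOVLS
7: ✓ ADDLT  r0←0xa0
8: ✓ CMP  NZCV=1000
9: · SUBGE
10: · MOVGT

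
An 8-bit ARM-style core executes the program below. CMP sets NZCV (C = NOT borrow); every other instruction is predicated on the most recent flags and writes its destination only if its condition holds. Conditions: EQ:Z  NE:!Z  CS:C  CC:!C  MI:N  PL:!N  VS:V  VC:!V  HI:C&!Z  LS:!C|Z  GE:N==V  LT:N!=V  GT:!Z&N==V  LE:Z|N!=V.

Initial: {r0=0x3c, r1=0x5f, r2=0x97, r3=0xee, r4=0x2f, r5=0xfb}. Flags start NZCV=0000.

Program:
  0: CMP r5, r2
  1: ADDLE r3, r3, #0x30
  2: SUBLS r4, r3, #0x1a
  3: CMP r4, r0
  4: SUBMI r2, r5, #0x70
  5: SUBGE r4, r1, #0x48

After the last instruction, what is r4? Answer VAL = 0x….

0: ✓ CMP  NZCV=0010
1: · ADDLE
2: · SUBLS
3: ✓ CMP  NZCV=1000
4: ✓ SUBMI  r2←0x8b
5: · SUBGE

VAL = 0x2f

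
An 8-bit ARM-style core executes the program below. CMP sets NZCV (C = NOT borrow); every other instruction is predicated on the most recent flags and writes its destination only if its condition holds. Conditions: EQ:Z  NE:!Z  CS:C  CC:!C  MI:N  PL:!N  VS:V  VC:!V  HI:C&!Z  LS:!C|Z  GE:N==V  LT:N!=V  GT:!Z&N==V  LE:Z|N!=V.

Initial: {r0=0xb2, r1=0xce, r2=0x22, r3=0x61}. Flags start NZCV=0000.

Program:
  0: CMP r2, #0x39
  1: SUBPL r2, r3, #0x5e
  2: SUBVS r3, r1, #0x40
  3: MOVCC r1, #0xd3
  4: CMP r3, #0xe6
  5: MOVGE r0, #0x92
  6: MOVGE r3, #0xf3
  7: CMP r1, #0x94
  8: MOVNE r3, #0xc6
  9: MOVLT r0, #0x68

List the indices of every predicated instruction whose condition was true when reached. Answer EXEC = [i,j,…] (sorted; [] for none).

0: ✓ CMP  NZCV=1000
1: · SUBPL
2: · SUBVS
3: ✓ MOVCC  r1←0xd3
4: ✓ CMP  NZCV=0000
5: ✓ MOVGE  r0←0x92
6: ✓ MOVGE  r3←0xf3
7: ✓ CMP  NZCV=0010
8: ✓ MOVNE  r3←0xc6
9: · MOVLT

EXEC = [3,5,6,8]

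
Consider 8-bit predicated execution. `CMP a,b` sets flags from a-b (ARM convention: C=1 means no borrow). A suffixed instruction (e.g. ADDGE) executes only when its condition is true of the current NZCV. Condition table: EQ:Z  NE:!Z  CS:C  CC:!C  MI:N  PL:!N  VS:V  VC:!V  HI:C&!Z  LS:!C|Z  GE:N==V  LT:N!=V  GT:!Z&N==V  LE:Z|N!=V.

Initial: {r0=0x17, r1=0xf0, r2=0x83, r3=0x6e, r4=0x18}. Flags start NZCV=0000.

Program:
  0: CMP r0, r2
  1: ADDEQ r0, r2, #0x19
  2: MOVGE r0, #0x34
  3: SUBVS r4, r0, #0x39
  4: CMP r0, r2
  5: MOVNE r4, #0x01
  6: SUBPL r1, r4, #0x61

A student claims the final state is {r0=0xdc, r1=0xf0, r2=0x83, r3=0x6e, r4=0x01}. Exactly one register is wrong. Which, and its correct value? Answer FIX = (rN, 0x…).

0: ✓ CMP  NZCV=1001
1: · ADDEQ
2: ✓ MOVGE  r0←0x34
3: ✓ SUBVS  r4←0xfb
4: ✓ CMP  NZCV=1001
5: ✓ MOVNE  r4←0x01
6: · SUBPL

FIX = (r0, 0x34)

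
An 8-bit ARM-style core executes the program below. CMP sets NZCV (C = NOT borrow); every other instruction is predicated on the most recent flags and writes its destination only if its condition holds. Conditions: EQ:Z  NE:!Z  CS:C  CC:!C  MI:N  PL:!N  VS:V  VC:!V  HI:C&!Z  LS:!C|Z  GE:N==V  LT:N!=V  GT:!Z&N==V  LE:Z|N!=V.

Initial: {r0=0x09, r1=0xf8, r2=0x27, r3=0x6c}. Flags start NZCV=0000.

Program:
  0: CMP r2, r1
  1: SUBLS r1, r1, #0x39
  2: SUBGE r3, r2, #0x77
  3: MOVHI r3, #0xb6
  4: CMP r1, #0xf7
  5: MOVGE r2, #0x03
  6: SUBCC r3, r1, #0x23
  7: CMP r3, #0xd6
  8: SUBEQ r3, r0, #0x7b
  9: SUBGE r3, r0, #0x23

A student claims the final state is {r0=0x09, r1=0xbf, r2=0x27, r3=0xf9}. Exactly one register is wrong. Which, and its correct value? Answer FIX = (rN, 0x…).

FIX = (r3, 0x9c)

[0] flags=0000 → (cmp)
[1] flags=0000 LS?T → r1=0xbf
[2] flags=0000 GE?T → r3=0xb0
[3] flags=0000 HI?F → skip
[4] flags=1000 → (cmp)
[5] flags=1000 GE?F → skip
[6] flags=1000 CC?T → r3=0x9c
[7] flags=1000 → (cmp)
[8] flags=1000 EQ?F → skip
[9] flags=1000 GE?F → skip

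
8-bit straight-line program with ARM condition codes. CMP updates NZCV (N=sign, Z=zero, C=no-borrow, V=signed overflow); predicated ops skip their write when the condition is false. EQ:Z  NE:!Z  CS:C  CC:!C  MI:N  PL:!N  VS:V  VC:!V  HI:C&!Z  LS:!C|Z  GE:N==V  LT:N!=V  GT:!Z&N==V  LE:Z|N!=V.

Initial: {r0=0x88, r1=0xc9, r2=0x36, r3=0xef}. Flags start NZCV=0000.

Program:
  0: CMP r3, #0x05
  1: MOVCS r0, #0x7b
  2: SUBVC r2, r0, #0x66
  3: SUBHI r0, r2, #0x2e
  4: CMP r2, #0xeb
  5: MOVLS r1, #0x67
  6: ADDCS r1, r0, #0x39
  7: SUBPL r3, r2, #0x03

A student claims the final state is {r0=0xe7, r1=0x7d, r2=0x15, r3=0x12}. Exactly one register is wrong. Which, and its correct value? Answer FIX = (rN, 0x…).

0: ✓ CMP  NZCV=1010
1: ✓ MOVCS  r0←0x7b
2: ✓ SUBVC  r2←0x15
3: ✓ SUBHI  r0←0xe7
4: ✓ CMP  NZCV=0000
5: ✓ MOVLS  r1←0x67
6: · ADDCS
7: ✓ SUBPL  r3←0x12

FIX = (r1, 0x67)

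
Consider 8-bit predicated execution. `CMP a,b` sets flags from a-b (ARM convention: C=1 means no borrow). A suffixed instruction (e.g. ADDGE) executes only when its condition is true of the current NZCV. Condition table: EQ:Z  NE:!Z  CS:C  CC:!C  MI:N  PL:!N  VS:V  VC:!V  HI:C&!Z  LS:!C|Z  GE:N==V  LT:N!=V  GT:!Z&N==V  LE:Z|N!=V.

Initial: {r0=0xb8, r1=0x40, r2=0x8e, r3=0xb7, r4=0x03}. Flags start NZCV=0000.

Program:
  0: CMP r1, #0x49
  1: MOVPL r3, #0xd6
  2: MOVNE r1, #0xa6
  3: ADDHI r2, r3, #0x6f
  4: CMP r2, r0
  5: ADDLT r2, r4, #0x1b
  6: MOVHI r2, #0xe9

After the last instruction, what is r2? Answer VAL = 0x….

0: ✓ CMP  NZCV=1000
1: · MOVPL
2: ✓ MOVNE  r1←0xa6
3: · ADDHI
4: ✓ CMP  NZCV=1000
5: ✓ ADDLT  r2←0x1e
6: · MOVHI

VAL = 0x1e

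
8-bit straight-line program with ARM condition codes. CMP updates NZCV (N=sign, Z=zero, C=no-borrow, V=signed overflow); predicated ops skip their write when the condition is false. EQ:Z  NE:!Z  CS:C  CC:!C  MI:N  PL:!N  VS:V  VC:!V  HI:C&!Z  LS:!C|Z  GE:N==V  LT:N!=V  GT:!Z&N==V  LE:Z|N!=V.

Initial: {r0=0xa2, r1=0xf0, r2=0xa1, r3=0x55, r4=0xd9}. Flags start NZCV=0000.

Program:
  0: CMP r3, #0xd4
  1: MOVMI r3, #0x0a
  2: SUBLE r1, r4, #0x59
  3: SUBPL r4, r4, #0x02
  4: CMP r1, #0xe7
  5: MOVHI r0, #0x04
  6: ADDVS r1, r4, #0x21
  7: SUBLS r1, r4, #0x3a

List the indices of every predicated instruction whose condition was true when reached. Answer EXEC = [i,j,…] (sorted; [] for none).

EXEC = [1,5]

[0] flags=1001 → (cmp)
[1] flags=1001 MI?T → r3=0x0a
[2] flags=1001 LE?F → skip
[3] flags=1001 PL?F → skip
[4] flags=0010 → (cmp)
[5] flags=0010 HI?T → r0=0x04
[6] flags=0010 VS?F → skip
[7] flags=0010 LS?F → skip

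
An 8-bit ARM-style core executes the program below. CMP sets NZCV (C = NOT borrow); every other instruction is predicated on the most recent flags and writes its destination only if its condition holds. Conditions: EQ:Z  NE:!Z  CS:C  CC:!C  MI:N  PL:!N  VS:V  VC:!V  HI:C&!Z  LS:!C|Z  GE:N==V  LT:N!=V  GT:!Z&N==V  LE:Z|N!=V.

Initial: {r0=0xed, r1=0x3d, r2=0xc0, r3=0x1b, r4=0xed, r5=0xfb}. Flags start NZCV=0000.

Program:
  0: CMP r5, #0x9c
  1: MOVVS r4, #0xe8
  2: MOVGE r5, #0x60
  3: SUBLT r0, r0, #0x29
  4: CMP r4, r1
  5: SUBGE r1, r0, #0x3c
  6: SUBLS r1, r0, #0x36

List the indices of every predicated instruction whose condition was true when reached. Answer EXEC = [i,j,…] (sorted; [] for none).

[0] flags=0010 → (cmp)
[1] flags=0010 VS?F → skip
[2] flags=0010 GE?T → r5=0x60
[3] flags=0010 LT?F → skip
[4] flags=1010 → (cmp)
[5] flags=1010 GE?F → skip
[6] flags=1010 LS?F → skip

EXEC = [2]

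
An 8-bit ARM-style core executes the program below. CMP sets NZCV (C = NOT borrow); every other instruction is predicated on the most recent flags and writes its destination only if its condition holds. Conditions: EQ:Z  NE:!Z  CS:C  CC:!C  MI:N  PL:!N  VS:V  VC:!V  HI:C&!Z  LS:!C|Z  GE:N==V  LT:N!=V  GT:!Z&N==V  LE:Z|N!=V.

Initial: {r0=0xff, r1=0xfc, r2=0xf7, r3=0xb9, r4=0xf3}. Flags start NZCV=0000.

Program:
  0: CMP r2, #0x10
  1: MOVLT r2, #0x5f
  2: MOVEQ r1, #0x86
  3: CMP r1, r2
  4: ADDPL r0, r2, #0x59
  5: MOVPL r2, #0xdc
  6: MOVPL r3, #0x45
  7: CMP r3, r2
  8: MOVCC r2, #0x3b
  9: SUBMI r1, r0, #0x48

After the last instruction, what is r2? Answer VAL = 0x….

[0] flags=1010 → (cmp)
[1] flags=1010 LT?T → r2=0x5f
[2] flags=1010 EQ?F → skip
[3] flags=1010 → (cmp)
[4] flags=1010 PL?F → skip
[5] flags=1010 PL?F → skip
[6] flags=1010 PL?F → skip
[7] flags=0011 → (cmp)
[8] flags=0011 CC?F → skip
[9] flags=0011 MI?F → skip

VAL = 0x5f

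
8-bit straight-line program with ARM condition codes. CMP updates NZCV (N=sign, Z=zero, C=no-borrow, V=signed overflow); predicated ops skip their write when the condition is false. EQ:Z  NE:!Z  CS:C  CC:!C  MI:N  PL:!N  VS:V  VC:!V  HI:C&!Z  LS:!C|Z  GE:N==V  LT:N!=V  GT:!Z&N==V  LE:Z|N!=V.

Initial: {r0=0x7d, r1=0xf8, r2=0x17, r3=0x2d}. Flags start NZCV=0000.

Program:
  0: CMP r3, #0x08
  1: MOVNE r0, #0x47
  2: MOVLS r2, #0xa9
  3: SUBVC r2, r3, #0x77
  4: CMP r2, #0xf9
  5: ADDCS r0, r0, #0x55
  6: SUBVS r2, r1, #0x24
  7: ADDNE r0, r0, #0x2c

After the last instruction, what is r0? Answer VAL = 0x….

[0] flags=0010 → (cmp)
[1] flags=0010 NE?T → r0=0x47
[2] flags=0010 LS?F → skip
[3] flags=0010 VC?T → r2=0xb6
[4] flags=1000 → (cmp)
[5] flags=1000 CS?F → skip
[6] flags=1000 VS?F → skip
[7] flags=1000 NE?T → r0=0x73

VAL = 0x73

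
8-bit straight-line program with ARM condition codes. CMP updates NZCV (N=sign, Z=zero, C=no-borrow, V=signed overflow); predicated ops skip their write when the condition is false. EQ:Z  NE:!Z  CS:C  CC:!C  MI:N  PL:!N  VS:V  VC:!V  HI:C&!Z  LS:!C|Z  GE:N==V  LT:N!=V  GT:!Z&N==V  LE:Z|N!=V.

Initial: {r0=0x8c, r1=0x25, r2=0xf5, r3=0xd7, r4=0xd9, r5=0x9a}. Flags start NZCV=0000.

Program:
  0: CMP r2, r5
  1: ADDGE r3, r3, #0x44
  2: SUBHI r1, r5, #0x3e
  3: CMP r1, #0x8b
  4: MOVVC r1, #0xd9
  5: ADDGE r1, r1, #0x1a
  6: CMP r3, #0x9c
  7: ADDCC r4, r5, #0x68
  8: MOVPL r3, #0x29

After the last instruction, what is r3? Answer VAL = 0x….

[0] flags=0010 → (cmp)
[1] flags=0010 GE?T → r3=0x1b
[2] flags=0010 HI?T → r1=0x5c
[3] flags=1001 → (cmp)
[4] flags=1001 VC?F → skip
[5] flags=1001 GE?T → r1=0x76
[6] flags=0000 → (cmp)
[7] flags=0000 CC?T → r4=0x02
[8] flags=0000 PL?T → r3=0x29

VAL = 0x29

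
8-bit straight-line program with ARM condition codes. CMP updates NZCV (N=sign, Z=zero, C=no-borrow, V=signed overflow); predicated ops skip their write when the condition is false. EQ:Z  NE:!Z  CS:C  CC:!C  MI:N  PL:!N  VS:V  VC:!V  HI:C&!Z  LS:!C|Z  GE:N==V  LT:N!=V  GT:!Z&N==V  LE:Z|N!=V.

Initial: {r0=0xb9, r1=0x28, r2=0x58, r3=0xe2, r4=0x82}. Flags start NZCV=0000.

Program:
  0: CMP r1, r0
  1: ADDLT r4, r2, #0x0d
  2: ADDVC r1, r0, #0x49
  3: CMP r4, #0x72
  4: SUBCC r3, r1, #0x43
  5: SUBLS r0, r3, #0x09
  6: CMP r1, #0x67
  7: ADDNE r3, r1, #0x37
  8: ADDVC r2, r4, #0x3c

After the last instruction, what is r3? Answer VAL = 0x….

0: ✓ CMP  NZCV=0000
1: · ADDLT
2: ✓ ADDVC  r1←0x02
3: ✓ CMP  NZCV=0011
4: · SUBCC
5: · SUBLS
6: ✓ CMP  NZCV=1000
7: ✓ ADDNE  r3←0x39
8: ✓ ADDVC  r2←0xbe

VAL = 0x39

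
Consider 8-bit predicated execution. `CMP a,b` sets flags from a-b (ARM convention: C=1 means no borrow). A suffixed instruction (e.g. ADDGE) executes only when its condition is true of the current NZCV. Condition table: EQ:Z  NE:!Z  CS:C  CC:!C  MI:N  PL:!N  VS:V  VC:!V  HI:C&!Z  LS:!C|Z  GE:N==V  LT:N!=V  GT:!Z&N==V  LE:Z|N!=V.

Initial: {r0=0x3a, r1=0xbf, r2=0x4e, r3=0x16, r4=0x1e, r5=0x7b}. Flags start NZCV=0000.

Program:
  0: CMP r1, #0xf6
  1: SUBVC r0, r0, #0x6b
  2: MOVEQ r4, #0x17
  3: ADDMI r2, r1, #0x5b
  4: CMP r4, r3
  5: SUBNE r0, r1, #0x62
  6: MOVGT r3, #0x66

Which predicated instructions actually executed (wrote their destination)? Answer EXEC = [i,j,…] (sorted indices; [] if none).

0: ✓ CMP  NZCV=1000
1: ✓ SUBVC  r0←0xcf
2: · MOVEQ
3: ✓ ADDMI  r2←0x1a
4: ✓ CMP  NZCV=0010
5: ✓ SUBNE  r0←0x5d
6: ✓ MOVGT  r3←0x66

EXEC = [1,3,5,6]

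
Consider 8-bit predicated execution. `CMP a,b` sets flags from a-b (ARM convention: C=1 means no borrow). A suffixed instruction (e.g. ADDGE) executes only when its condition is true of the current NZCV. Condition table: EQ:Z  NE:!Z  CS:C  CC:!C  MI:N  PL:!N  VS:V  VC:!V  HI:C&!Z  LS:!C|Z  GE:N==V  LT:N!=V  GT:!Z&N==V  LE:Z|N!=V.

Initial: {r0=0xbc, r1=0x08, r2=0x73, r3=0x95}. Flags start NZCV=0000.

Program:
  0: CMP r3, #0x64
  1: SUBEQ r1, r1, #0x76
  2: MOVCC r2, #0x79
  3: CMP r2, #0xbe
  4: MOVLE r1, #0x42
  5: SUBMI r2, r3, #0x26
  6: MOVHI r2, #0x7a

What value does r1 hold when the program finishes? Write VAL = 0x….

VAL = 0x08

0: ✓ CMP  NZCV=0011
1: · SUBEQ
2: · MOVCC
3: ✓ CMP  NZCV=1001
4: · MOVLE
5: ✓ SUBMI  r2←0x6f
6: · MOVHI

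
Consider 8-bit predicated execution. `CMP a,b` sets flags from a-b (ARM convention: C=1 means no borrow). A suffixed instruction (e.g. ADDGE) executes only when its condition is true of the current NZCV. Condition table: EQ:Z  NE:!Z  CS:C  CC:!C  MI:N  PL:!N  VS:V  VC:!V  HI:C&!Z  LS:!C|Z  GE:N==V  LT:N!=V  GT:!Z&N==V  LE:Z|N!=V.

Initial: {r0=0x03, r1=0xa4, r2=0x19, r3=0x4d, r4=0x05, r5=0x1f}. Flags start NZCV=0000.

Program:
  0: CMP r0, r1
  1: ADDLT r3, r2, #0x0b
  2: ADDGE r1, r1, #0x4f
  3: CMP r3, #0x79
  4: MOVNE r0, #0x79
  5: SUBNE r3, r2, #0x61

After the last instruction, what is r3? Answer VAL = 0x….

VAL = 0xb8

[0] flags=0000 → (cmp)
[1] flags=0000 LT?F → skip
[2] flags=0000 GE?T → r1=0xf3
[3] flags=1000 → (cmp)
[4] flags=1000 NE?T → r0=0x79
[5] flags=1000 NE?T → r3=0xb8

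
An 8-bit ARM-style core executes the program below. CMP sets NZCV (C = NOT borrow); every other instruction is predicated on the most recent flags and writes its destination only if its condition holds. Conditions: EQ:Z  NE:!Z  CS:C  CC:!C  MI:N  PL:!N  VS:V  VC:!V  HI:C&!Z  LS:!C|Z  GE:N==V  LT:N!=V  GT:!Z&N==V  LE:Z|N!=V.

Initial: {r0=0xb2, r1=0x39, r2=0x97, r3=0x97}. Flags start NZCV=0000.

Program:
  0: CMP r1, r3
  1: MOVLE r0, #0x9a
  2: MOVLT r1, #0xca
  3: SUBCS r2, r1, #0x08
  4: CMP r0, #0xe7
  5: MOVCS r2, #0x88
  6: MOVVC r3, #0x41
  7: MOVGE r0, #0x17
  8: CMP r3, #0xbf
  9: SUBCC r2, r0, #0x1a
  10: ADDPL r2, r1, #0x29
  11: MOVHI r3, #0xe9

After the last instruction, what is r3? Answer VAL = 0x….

VAL = 0x41

[0] flags=1001 → (cmp)
[1] flags=1001 LE?F → skip
[2] flags=1001 LT?F → skip
[3] flags=1001 CS?F → skip
[4] flags=1000 → (cmp)
[5] flags=1000 CS?F → skip
[6] flags=1000 VC?T → r3=0x41
[7] flags=1000 GE?F → skip
[8] flags=1001 → (cmp)
[9] flags=1001 CC?T → r2=0x98
[10] flags=1001 PL?F → skip
[11] flags=1001 HI?F → skip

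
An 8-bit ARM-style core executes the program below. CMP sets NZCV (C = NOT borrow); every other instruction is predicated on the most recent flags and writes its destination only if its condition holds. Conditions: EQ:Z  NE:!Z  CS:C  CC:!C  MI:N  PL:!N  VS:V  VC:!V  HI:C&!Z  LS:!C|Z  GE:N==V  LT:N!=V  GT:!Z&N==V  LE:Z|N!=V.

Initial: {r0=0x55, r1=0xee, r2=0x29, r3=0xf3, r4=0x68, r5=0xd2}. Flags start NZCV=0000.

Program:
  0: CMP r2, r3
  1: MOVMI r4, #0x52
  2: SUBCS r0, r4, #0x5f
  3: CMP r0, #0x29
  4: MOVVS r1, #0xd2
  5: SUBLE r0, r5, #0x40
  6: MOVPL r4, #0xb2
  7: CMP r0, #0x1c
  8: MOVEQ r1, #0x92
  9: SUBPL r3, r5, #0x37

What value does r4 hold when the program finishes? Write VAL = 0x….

[0] flags=0000 → (cmp)
[1] flags=0000 MI?F → skip
[2] flags=0000 CS?F → skip
[3] flags=0010 → (cmp)
[4] flags=0010 VS?F → skip
[5] flags=0010 LE?F → skip
[6] flags=0010 PL?T → r4=0xb2
[7] flags=0010 → (cmp)
[8] flags=0010 EQ?F → skip
[9] flags=0010 PL?T → r3=0x9b

VAL = 0xb2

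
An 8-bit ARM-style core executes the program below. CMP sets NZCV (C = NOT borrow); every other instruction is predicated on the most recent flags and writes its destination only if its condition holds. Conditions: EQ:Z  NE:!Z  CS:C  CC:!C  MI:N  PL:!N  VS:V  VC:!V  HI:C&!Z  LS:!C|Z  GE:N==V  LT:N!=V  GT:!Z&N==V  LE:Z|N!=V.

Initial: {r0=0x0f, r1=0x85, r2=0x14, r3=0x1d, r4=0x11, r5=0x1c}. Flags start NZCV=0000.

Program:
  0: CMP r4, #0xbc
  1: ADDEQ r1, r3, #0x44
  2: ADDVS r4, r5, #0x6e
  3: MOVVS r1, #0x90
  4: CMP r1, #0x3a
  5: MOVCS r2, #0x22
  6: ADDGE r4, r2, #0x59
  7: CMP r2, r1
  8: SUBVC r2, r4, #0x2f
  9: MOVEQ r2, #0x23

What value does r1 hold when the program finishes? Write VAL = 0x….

0: ✓ CMP  NZCV=0000
1: · ADDEQ
2: · ADDVS
3: · MOVVS
4: ✓ CMP  NZCV=0011
5: ✓ MOVCS  r2←0x22
6: · ADDGE
7: ✓ CMP  NZCV=1001
8: · SUBVC
9: · MOVEQ

VAL = 0x85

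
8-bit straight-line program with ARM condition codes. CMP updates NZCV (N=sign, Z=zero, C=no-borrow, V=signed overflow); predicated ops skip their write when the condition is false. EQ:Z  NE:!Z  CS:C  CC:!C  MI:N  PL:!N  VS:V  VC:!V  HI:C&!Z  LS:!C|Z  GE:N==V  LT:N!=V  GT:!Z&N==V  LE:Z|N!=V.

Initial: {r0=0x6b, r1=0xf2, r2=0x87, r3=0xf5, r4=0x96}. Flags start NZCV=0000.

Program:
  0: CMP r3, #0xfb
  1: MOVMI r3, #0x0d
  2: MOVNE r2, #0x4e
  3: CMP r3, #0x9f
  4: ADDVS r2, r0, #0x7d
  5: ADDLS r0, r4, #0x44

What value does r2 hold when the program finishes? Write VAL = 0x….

0: ✓ CMP  NZCV=1000
1: ✓ MOVMI  r3←0x0d
2: ✓ MOVNE  r2←0x4e
3: ✓ CMP  NZCV=0000
4: · ADDVS
5: ✓ ADDLS  r0←0xda

VAL = 0x4e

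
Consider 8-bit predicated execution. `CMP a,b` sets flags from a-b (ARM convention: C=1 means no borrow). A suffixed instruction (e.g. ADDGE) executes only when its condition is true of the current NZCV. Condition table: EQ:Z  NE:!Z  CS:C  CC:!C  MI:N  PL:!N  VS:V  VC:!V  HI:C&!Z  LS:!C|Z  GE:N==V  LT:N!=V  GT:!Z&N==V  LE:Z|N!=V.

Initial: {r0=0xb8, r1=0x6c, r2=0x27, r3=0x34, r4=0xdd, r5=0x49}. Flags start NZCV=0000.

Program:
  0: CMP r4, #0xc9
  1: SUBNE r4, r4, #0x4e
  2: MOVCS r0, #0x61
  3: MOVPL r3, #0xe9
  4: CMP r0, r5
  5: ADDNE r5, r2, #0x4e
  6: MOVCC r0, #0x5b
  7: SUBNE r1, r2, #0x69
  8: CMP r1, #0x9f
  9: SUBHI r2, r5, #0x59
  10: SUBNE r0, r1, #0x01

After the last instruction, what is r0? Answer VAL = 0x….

VAL = 0xbd

[0] flags=0010 → (cmp)
[1] flags=0010 NE?T → r4=0x8f
[2] flags=0010 CS?T → r0=0x61
[3] flags=0010 PL?T → r3=0xe9
[4] flags=0010 → (cmp)
[5] flags=0010 NE?T → r5=0x75
[6] flags=0010 CC?F → skip
[7] flags=0010 NE?T → r1=0xbe
[8] flags=0010 → (cmp)
[9] flags=0010 HI?T → r2=0x1c
[10] flags=0010 NE?T → r0=0xbd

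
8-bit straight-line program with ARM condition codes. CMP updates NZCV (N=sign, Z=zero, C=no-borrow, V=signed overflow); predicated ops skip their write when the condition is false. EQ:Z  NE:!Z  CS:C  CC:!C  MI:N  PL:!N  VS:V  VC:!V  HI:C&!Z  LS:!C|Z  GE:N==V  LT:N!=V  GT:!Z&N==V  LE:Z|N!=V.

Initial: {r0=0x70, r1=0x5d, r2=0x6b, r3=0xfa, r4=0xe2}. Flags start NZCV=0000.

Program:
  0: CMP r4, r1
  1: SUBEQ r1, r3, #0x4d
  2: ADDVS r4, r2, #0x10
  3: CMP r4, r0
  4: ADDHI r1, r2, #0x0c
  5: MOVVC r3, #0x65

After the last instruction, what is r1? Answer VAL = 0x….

[0] flags=1010 → (cmp)
[1] flags=1010 EQ?F → skip
[2] flags=1010 VS?F → skip
[3] flags=0011 → (cmp)
[4] flags=0011 HI?T → r1=0x77
[5] flags=0011 VC?F → skip

VAL = 0x77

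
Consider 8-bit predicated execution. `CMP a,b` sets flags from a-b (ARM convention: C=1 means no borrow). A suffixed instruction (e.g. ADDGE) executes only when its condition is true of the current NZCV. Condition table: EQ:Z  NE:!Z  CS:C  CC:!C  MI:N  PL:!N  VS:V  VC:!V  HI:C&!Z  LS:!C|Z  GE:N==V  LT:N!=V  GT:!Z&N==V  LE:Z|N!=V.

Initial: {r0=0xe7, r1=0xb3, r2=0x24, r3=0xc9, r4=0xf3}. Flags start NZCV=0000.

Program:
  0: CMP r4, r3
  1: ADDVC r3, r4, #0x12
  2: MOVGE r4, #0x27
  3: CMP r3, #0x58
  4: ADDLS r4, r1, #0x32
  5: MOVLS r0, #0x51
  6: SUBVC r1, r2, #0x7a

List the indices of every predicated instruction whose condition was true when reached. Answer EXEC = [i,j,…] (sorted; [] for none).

EXEC = [1,2,4,5,6]

[0] flags=0010 → (cmp)
[1] flags=0010 VC?T → r3=0x05
[2] flags=0010 GE?T → r4=0x27
[3] flags=1000 → (cmp)
[4] flags=1000 LS?T → r4=0xe5
[5] flags=1000 LS?T → r0=0x51
[6] flags=1000 VC?T → r1=0xaa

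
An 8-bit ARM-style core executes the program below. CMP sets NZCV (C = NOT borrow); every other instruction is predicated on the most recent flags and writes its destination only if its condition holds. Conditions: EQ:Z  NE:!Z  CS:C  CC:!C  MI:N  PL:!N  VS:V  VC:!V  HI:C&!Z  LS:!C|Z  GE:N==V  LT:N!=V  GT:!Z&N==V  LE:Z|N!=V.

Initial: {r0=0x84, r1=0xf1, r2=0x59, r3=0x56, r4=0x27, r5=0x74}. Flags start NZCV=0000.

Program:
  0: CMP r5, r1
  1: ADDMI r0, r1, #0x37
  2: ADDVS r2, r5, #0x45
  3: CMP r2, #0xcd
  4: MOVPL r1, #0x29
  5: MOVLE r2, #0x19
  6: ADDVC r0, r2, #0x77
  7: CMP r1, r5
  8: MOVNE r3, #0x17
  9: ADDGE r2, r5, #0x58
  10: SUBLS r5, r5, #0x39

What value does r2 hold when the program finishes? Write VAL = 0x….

VAL = 0x19

0: ✓ CMP  NZCV=1001
1: ✓ ADDMI  r0←0x28
2: ✓ ADDVS  r2←0xb9
3: ✓ CMP  NZCV=1000
4: · MOVPL
5: ✓ MOVLE  r2←0x19
6: ✓ ADDVC  r0←0x90
7: ✓ CMP  NZCV=0011
8: ✓ MOVNE  r3←0x17
9: · ADDGE
10: · SUBLS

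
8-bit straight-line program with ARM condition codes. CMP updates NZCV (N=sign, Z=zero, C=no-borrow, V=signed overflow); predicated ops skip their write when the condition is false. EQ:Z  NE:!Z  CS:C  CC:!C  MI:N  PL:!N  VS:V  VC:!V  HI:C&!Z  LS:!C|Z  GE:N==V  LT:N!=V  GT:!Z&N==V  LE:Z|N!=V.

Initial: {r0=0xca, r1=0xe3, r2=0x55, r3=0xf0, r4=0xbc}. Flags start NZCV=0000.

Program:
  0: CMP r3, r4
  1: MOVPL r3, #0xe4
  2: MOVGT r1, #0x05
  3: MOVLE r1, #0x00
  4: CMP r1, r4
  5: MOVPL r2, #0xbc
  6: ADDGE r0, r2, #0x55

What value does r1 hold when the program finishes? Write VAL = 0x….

[0] flags=0010 → (cmp)
[1] flags=0010 PL?T → r3=0xe4
[2] flags=0010 GT?T → r1=0x05
[3] flags=0010 LE?F → skip
[4] flags=0000 → (cmp)
[5] flags=0000 PL?T → r2=0xbc
[6] flags=0000 GE?T → r0=0x11

VAL = 0x05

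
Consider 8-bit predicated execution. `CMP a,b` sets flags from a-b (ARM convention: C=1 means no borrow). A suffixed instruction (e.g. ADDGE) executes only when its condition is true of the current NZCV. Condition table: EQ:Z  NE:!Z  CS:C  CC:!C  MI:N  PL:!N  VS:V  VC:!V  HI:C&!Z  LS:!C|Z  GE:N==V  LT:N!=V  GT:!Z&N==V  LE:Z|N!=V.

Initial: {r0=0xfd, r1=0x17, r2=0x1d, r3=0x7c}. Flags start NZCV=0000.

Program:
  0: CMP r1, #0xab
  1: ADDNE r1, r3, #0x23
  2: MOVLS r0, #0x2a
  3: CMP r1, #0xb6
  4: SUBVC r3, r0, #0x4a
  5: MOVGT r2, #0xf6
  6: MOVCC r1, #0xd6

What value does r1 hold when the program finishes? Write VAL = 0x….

VAL = 0xd6

0: ✓ CMP  NZCV=0000
1: ✓ ADDNE  r1←0x9f
2: ✓ MOVLS  r0←0x2a
3: ✓ CMP  NZCV=1000
4: ✓ SUBVC  r3←0xe0
5: · MOVGT
6: ✓ MOVCC  r1←0xd6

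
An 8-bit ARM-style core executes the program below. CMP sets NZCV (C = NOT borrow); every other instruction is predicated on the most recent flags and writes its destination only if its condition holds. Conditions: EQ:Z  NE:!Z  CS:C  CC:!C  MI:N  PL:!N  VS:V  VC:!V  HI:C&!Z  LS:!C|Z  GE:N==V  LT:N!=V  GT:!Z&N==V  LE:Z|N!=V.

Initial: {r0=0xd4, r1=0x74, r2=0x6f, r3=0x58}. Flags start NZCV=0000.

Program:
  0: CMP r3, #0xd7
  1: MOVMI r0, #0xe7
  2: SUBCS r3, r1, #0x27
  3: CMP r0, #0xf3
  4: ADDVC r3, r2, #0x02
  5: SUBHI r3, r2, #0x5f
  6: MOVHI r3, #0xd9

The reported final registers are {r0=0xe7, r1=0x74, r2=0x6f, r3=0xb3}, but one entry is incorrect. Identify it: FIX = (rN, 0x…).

0: ✓ CMP  NZCV=1001
1: ✓ MOVMI  r0←0xe7
2: · SUBCS
3: ✓ CMP  NZCV=1000
4: ✓ ADDVC  r3←0x71
5: · SUBHI
6: · MOVHI

FIX = (r3, 0x71)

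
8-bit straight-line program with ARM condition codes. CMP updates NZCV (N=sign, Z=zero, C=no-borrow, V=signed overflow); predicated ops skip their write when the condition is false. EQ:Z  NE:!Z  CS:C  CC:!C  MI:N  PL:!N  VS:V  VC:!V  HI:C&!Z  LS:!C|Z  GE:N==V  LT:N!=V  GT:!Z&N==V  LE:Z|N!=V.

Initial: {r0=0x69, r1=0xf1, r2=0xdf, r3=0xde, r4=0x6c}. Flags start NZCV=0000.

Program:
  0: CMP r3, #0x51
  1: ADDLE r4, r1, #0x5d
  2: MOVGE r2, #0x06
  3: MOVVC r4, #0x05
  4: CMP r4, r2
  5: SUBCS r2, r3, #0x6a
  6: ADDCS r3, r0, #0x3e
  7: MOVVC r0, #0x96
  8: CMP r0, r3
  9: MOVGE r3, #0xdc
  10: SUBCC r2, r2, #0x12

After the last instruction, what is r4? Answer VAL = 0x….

[0] flags=1010 → (cmp)
[1] flags=1010 LE?T → r4=0x4e
[2] flags=1010 GE?F → skip
[3] flags=1010 VC?T → r4=0x05
[4] flags=0000 → (cmp)
[5] flags=0000 CS?F → skip
[6] flags=0000 CS?F → skip
[7] flags=0000 VC?T → r0=0x96
[8] flags=1000 → (cmp)
[9] flags=1000 GE?F → skip
[10] flags=1000 CC?T → r2=0xcd

VAL = 0x05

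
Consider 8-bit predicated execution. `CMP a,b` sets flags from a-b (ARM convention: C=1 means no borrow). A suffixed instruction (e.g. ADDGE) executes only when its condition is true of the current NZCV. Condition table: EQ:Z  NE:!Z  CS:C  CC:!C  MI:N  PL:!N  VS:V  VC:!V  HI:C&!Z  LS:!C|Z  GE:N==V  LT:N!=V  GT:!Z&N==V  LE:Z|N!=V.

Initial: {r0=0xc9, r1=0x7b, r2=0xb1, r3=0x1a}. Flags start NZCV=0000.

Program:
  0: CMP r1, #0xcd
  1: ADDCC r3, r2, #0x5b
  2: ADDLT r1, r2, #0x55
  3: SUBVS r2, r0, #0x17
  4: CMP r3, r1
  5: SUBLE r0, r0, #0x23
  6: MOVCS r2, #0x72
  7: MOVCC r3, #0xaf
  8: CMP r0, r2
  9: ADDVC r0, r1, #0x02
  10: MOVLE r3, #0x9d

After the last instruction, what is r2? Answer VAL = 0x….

[0] flags=1001 → (cmp)
[1] flags=1001 CC?T → r3=0x0c
[2] flags=1001 LT?F → skip
[3] flags=1001 VS?T → r2=0xb2
[4] flags=1000 → (cmp)
[5] flags=1000 LE?T → r0=0xa6
[6] flags=1000 CS?F → skip
[7] flags=1000 CC?T → r3=0xaf
[8] flags=1000 → (cmp)
[9] flags=1000 VC?T → r0=0x7d
[10] flags=1000 LE?T → r3=0x9d

VAL = 0xb2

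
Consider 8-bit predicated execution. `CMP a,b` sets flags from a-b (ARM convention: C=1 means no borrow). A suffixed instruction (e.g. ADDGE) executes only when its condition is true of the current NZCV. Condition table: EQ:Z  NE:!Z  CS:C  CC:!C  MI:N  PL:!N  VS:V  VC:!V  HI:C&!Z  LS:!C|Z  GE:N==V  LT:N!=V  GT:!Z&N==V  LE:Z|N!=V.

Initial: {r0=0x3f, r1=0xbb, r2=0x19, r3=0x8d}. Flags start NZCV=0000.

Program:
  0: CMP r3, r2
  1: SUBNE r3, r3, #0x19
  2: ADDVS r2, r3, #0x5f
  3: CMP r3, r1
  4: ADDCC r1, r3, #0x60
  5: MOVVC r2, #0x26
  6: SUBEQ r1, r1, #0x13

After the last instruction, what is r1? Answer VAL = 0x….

VAL = 0xd4

0: ✓ CMP  NZCV=0011
1: ✓ SUBNE  r3←0x74
2: ✓ ADDVS  r2←0xd3
3: ✓ CMP  NZCV=1001
4: ✓ ADDCC  r1←0xd4
5: · MOVVC
6: · SUBEQ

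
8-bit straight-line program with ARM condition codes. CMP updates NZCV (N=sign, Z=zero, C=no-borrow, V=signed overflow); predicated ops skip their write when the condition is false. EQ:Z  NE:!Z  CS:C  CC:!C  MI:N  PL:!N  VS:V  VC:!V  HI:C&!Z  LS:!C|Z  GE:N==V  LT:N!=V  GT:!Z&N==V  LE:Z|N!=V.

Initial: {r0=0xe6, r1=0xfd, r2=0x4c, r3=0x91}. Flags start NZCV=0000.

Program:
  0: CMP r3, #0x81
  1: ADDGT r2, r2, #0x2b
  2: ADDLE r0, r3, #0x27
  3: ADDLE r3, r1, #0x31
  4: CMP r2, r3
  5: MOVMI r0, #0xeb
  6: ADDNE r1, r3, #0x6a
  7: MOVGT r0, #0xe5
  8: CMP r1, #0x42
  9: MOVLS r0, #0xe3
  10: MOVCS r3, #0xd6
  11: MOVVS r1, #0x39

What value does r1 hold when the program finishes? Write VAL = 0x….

VAL = 0xfb

0: ✓ CMP  NZCV=0010
1: ✓ ADDGT  r2←0x77
2: · ADDLE
3: · ADDLE
4: ✓ CMP  NZCV=1001
5: ✓ MOVMI  r0←0xeb
6: ✓ ADDNE  r1←0xfb
7: ✓ MOVGT  r0←0xe5
8: ✓ CMP  NZCV=1010
9: · MOVLS
10: ✓ MOVCS  r3←0xd6
11: · MOVVS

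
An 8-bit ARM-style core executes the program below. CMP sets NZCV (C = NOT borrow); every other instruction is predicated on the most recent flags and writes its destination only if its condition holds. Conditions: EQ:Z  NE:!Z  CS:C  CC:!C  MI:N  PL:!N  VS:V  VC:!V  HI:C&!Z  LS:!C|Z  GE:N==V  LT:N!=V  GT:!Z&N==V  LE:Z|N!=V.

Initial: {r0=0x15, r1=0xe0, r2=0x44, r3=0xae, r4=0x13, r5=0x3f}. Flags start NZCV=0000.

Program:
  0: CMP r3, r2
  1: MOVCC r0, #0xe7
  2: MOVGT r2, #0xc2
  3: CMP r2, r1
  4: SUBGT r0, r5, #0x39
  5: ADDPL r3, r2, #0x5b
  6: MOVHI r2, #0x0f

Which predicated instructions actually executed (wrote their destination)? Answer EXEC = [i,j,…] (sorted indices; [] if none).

0: ✓ CMP  NZCV=0011
1: · MOVCC
2: · MOVGT
3: ✓ CMP  NZCV=0000
4: ✓ SUBGT  r0←0x06
5: ✓ ADDPL  r3←0x9f
6: · MOVHI

EXEC = [4,5]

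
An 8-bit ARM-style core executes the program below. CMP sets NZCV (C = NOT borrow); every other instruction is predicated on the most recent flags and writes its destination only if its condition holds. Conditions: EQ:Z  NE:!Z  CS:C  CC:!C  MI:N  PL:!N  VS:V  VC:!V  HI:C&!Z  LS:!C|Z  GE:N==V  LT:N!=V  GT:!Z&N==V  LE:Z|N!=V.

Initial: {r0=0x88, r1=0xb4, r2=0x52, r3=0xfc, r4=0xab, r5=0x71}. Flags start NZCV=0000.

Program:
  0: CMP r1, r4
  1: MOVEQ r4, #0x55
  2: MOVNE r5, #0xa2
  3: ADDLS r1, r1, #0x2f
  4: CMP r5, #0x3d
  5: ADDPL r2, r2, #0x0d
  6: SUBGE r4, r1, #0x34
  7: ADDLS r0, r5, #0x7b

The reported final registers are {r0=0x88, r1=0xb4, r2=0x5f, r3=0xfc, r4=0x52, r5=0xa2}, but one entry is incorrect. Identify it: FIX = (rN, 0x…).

FIX = (r4, 0xab)

[0] flags=0010 → (cmp)
[1] flags=0010 EQ?F → skip
[2] flags=0010 NE?T → r5=0xa2
[3] flags=0010 LS?F → skip
[4] flags=0011 → (cmp)
[5] flags=0011 PL?T → r2=0x5f
[6] flags=0011 GE?F → skip
[7] flags=0011 LS?F → skip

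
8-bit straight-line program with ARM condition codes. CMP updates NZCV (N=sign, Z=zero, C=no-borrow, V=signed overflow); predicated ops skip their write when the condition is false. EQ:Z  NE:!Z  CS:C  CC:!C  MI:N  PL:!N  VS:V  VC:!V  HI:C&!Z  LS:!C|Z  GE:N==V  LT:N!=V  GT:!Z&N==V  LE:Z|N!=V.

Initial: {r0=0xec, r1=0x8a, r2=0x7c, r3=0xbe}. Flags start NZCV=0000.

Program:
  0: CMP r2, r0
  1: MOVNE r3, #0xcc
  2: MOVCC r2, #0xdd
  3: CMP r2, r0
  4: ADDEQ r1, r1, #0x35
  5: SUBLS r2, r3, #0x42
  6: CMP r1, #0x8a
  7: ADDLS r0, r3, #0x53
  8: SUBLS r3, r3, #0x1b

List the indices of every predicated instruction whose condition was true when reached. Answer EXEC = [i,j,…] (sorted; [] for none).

EXEC = [1,2,5,7,8]

[0] flags=1001 → (cmp)
[1] flags=1001 NE?T → r3=0xcc
[2] flags=1001 CC?T → r2=0xdd
[3] flags=1000 → (cmp)
[4] flags=1000 EQ?F → skip
[5] flags=1000 LS?T → r2=0x8a
[6] flags=0110 → (cmp)
[7] flags=0110 LS?T → r0=0x1f
[8] flags=0110 LS?T → r3=0xb1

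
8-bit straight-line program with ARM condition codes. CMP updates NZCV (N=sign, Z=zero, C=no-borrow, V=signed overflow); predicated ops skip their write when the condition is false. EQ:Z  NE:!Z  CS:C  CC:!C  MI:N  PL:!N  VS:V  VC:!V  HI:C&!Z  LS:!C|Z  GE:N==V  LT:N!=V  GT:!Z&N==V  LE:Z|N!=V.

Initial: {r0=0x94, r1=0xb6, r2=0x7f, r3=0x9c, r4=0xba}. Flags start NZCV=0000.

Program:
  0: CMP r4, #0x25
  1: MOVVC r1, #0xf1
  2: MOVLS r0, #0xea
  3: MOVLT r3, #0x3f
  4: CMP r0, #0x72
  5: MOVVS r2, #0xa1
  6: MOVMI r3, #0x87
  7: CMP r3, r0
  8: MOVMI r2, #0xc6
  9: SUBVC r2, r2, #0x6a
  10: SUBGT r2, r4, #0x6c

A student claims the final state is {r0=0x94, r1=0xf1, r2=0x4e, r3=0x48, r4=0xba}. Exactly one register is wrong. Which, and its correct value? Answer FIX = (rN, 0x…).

FIX = (r3, 0x3f)

0: ✓ CMP  NZCV=1010
1: ✓ MOVVC  r1←0xf1
2: · MOVLS
3: ✓ MOVLT  r3←0x3f
4: ✓ CMP  NZCV=0011
5: ✓ MOVVS  r2←0xa1
6: · MOVMI
7: ✓ CMP  NZCV=1001
8: ✓ MOVMI  r2←0xc6
9: · SUBVC
10: ✓ SUBGT  r2←0x4e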